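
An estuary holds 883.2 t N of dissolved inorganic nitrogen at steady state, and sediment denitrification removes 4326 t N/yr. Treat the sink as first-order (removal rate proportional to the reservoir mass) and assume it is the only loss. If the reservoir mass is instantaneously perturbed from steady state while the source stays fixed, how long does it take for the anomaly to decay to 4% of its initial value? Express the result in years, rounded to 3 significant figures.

0.657 yr

For a linear reservoir the anomaly decays as exp(−t/τ) with τ = M/F = 883.2/4326 = 0.2042 yr.
exp(−t/τ) = 0.04 ⇒ t = −τ ln(0.04) = 0.2042 × 3.219 = 0.6572 yr.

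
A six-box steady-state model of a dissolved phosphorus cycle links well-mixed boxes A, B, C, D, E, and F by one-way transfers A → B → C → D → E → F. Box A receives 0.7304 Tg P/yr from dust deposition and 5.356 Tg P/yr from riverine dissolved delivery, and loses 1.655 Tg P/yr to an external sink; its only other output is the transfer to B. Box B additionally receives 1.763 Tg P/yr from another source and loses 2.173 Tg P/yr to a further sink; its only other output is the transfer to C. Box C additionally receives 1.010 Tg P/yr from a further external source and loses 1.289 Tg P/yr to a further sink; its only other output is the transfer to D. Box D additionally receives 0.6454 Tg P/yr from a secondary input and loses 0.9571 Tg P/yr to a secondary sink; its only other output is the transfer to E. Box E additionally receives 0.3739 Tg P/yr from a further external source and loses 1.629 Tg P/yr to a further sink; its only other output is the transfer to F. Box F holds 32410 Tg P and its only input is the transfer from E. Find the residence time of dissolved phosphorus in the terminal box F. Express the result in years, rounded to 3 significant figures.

Box A: F(A→B) = (0.7304 + 5.356) − 1.655 = 4.4314 Tg P/yr.
Box B: F(B→C) = (4.4314 + 1.763) − 2.173 = 4.0214 Tg P/yr.
Box C: F(C→D) = (4.0214 + 1.010) − 1.289 = 3.7424 Tg P/yr.
Box D: F(D→E) = (3.7424 + 0.6454) − 0.9571 = 3.4307 Tg P/yr.
Box E: F(E→F) = (3.4307 + 0.3739) − 1.629 = 2.1756 Tg P/yr.
Box F throughput = its input = 2.1756 Tg P/yr; τ = 32410 / 2.1756 = 14900 yr.

14900 yr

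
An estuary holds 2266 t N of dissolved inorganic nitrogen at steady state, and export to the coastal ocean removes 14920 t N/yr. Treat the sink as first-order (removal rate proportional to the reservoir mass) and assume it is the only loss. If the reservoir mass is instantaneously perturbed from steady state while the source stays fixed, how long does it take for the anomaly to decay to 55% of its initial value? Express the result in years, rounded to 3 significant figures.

0.0908 yr

For a linear reservoir the anomaly decays as exp(−t/τ) with τ = M/F = 2266/14920 = 0.1519 yr.
exp(−t/τ) = 0.55 ⇒ t = −τ ln(0.55) = 0.1519 × 0.5978 = 0.09080 yr.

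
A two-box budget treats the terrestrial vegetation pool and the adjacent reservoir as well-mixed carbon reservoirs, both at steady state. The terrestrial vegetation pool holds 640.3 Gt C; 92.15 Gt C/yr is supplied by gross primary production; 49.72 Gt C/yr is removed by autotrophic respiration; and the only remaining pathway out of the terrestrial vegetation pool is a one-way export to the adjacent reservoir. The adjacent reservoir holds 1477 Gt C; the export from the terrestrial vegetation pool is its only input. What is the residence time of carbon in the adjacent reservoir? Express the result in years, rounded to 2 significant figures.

Balance the terrestrial vegetation pool: ΣF_in = 92.150 Gt C/yr.
Export to the adjacent reservoir = ΣF_in − (49.72) = 42.430 Gt C/yr.
At steady state the output of the adjacent reservoir equals its input, 42.430 Gt C/yr.
τ = M / F = 1477 / 42.430 = 34.81 yr.

35 yr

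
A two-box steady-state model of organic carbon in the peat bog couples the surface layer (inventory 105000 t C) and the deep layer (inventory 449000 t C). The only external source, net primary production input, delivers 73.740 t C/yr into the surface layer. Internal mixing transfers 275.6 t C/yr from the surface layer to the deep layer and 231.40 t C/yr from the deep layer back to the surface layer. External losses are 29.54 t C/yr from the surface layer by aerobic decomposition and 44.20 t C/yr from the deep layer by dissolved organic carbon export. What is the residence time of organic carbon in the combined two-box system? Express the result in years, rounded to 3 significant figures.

7510 yr

Treat the two boxes together as one reservoir: the mixing fluxes between them are internal recycling, so τ = ΣM / Σ(external losses).
M_total = 105000 + 449000 = 554000 t C.
ΣF_external_out = 29.54 + 44.20 = 73.740 t C/yr.
τ = M_total / ΣF_ext = 554000 / 73.740 = 7513 yr.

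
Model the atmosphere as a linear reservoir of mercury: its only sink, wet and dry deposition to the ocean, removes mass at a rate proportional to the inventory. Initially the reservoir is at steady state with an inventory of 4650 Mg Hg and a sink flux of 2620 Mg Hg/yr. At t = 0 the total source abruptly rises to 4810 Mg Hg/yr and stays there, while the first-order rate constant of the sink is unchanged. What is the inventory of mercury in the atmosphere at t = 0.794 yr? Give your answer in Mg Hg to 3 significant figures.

Residence time τ = M₀/F₀ = 1.775 yr. The eventual steady state is M_∞ = M₀·(F₁/F₀) = 4650 × 4810/2620 = 8536.8 Mg Hg.
The anomaly ΔM(t) = M(t) − M_∞ decays as ΔM₀·e^(−t/τ) with ΔM₀ = 4650 − 8536.8 = −3887 Mg Hg.
At t = 0.794 yr, e^(−t/τ) = e^(−0.4474) = 0.6393, so ΔM = −2485 Mg Hg and M = 8536.8 − 2485 = 6052.0 Mg Hg.

6050 Mg Hg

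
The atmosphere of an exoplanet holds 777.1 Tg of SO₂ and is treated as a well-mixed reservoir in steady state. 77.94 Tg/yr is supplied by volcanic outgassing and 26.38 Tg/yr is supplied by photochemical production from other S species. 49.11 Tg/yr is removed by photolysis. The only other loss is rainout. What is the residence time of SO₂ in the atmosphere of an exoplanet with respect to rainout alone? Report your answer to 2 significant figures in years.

14 yr

At steady state ΣF_in = ΣF_out.
ΣF_in = 77.94 + 26.38 = 104.32 Tg/yr.
Rainout flux = ΣF_in − (49.11) = 104.32 − 49.11 = 55.21 Tg/yr.
τ = M / F = 777.1 / 55.21 = 14.08 yr.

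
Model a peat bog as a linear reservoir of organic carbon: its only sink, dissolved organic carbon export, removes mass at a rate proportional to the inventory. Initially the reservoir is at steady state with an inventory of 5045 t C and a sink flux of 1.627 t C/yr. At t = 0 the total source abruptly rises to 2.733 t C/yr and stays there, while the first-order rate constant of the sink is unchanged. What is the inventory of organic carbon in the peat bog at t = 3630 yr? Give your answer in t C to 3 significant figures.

τ = M₀/F₀ = 5045/1.627 = 3101 yr; rate constant k = 1/τ.
New steady state M_∞ = F₁/k = F₁·τ = 2.733 × 3101 = 8474.5 t C.
M(t) = M_∞ + (M₀ − M_∞)·e^(−t/τ); t/τ = 3630/3101 = 1.171, so e^(−t/τ) = 0.3102.
M(t) = 8474.5 − 3429 × 0.3102 = 7410.8 t C.

7410 t C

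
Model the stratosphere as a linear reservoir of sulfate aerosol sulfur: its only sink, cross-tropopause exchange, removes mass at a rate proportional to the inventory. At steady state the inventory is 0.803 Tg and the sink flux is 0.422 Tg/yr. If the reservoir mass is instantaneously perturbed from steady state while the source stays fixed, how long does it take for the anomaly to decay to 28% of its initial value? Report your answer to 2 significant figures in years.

For a linear reservoir the anomaly decays as exp(−t/τ) with τ = M/F = 0.803/0.422 = 1.903 yr.
exp(−t/τ) = 0.28 ⇒ t = −τ ln(0.28) = 1.903 × 1.273 = 2.422 yr.

2.4 yr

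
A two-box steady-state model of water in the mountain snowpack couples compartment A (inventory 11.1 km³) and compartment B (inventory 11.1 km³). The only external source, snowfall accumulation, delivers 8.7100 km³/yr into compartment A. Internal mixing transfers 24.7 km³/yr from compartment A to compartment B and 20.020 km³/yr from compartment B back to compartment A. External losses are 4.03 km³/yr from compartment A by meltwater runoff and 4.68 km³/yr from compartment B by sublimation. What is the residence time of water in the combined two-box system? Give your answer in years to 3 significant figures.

2.55 yr

For the system as a whole, the A↔B exchange is internal and contributes nothing to the throughput; only the external sinks remove mass.
M_total = 11.1 + 11.1 = 22.200 km³.
ΣF_external_out = 4.03 + 4.68 = 8.7100 km³/yr.
τ = M_total / ΣF_ext = 22.200 / 8.7100 = 2.549 yr.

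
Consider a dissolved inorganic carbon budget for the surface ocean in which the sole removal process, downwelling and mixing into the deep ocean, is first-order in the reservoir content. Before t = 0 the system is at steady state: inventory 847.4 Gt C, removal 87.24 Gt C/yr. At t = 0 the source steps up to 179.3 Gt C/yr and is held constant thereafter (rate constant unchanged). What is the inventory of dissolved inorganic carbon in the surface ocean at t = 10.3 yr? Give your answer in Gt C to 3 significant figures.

τ = M₀/F₀ = 847.4/87.24 = 9.713 yr; rate constant k = 1/τ.
New steady state M_∞ = F₁/k = F₁·τ = 179.3 × 9.713 = 1741.6 Gt C.
M(t) = M_∞ + (M₀ − M_∞)·e^(−t/τ); t/τ = 10.3/9.713 = 1.060, so e^(−t/τ) = 0.3463.
M(t) = 1741.6 − 894.2 × 0.3463 = 1431.9 Gt C.

1430 Gt C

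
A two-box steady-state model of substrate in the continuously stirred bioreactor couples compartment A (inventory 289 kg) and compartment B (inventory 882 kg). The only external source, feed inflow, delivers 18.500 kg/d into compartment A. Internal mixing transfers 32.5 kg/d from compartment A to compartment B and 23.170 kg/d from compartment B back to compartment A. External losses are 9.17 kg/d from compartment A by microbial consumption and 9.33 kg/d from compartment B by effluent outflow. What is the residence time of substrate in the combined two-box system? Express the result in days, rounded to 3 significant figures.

Residence time in the combined system uses the total inventory and the total *external* removal — internal exchanges between the two boxes cancel.
M_total = 289 + 882 = 1171.0 kg.
ΣF_external_out = 9.17 + 9.33 = 18.500 kg/d.
τ = M_total / ΣF_ext = 1171.0 / 18.500 = 63.30 d.

63.3 d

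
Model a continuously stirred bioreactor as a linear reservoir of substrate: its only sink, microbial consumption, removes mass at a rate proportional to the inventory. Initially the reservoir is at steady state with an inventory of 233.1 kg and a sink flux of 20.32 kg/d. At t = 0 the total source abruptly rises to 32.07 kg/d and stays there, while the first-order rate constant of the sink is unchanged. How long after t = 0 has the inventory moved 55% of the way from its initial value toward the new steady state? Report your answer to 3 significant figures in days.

9.16 d

τ = M₀/F₀ = 233.1/20.32 = 11.47 d.
The remaining gap fraction is e^(−t/τ); 55% covered ⇒ e^(−t/τ) = 0.450.
t = −τ ln(0.450) = 11.47 × 0.7985 = 9.160 d.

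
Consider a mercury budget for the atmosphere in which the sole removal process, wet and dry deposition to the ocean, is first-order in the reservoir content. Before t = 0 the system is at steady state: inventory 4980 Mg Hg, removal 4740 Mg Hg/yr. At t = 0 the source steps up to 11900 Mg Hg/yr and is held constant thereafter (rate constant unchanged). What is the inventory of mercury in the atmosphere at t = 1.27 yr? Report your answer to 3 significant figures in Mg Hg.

10300 Mg Hg

The sink rate constant is k = F₀/M₀ = 4740/4980 = 0.9518 yr⁻¹.
Solving dM/dt = F₁ − kM with M(0) = M₀ gives M(t) = F₁/k + (M₀ − F₁/k)·e^(−kt).
F₁/k = 11900/0.9518 = 12503 Mg Hg; kt = 0.9518 × 1.27 = 1.209, e^(−kt) = 0.2986.
M(1.27) = 12503 + (4980 − 12503) × 0.2986 = 12503 − 2246 = 10257 Mg Hg.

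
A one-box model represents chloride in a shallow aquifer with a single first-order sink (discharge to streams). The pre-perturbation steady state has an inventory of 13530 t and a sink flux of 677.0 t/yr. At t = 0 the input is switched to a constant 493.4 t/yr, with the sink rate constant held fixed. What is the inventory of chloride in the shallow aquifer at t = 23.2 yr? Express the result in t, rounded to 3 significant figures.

11000 t

Residence time τ = M₀/F₀ = 19.99 yr. The eventual steady state is M_∞ = M₀·(F₁/F₀) = 13530 × 493.4/677.0 = 9860.7 t.
The anomaly ΔM(t) = M(t) − M_∞ decays as ΔM₀·e^(−t/τ) with ΔM₀ = 13530 − 9860.7 = 3669 t.
At t = 23.2 yr, e^(−t/τ) = e^(−1.161) = 0.3132, so ΔM = 1149 t and M = 9860.7 + 1149 = 11010 t.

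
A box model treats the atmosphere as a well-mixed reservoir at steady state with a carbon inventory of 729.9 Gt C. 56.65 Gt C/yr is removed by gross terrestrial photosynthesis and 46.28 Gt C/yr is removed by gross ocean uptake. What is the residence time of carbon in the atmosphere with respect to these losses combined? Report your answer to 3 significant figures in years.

Total removal = 56.65 + 46.28 = 102.93 Gt C/yr.
τ = M / ΣF_out = 729.9 / 102.93 = 7.091 yr.

7.09 yr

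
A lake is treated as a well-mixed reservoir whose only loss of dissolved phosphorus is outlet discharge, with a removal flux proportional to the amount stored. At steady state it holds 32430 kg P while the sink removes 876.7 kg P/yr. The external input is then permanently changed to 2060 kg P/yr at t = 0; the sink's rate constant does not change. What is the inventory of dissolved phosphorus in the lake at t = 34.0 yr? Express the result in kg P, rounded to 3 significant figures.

58700 kg P

τ = M₀/F₀ = 32430/876.7 = 36.99 yr; rate constant k = 1/τ.
New steady state M_∞ = F₁/k = F₁·τ = 2060 × 36.99 = 76201 kg P.
M(t) = M_∞ + (M₀ − M_∞)·e^(−t/τ); t/τ = 34.0/36.99 = 0.9191, so e^(−t/τ) = 0.3989.
M(t) = 76201 − 43770 × 0.3989 = 58743 kg P.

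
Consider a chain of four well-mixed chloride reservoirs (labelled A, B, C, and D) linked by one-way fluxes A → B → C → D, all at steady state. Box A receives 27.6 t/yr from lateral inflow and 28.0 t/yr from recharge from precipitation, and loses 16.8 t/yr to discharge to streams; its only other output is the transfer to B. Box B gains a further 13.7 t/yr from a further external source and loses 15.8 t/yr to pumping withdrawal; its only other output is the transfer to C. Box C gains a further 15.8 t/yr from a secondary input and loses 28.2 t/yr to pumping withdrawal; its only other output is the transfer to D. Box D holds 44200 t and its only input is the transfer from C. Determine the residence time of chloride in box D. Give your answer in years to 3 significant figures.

Box A: F(A→B) = (27.6 + 28.0) − 16.8 = 38.800 t/yr.
Box B: F(B→C) = (38.800 + 13.7) − 15.8 = 36.700 t/yr.
Box C: F(C→D) = (36.700 + 15.8) − 28.2 = 24.300 t/yr.
Box D throughput = its input = 24.300 t/yr; τ = 44200 / 24.300 = 1819 yr.

1820 yr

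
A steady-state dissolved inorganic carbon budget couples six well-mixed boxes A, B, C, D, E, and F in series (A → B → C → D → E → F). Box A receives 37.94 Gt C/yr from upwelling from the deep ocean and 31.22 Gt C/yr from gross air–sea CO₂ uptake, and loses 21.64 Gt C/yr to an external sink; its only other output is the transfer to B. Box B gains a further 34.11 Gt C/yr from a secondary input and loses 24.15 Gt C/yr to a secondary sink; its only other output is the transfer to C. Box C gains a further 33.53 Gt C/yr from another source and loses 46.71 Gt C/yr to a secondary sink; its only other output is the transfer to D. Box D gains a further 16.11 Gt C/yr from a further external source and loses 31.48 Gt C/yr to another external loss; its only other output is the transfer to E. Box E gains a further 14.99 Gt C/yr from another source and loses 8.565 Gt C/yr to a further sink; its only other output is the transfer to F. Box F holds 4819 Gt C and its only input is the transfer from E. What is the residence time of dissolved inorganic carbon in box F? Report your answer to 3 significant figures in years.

136 yr

Box A: F(A→B) = (37.94 + 31.22) − 21.64 = 47.520 Gt C/yr.
Box B: F(B→C) = (47.520 + 34.11) − 24.15 = 57.480 Gt C/yr.
Box C: F(C→D) = (57.480 + 33.53) − 46.71 = 44.300 Gt C/yr.
Box D: F(D→E) = (44.300 + 16.11) − 31.48 = 28.930 Gt C/yr.
Box E: F(E→F) = (28.930 + 14.99) − 8.565 = 35.355 Gt C/yr.
Box F throughput = its input = 35.355 Gt C/yr; τ = 4819 / 35.355 = 136.3 yr.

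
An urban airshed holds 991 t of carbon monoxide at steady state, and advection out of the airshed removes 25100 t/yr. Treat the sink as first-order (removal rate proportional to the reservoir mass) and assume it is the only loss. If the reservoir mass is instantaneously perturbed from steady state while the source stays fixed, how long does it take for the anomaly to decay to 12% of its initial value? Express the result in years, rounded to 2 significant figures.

0.084 yr

For a linear reservoir the anomaly decays as exp(−t/τ) with τ = M/F = 991/25100 = 0.03948 yr.
exp(−t/τ) = 0.12 ⇒ t = −τ ln(0.12) = 0.03948 × 2.120 = 0.08371 yr.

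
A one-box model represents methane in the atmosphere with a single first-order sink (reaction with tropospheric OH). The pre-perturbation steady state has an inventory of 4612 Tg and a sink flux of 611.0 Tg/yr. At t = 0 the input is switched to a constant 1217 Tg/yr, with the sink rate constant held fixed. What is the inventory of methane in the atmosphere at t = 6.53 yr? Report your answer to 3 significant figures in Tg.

τ = M₀/F₀ = 4612/611.0 = 7.548 yr; rate constant k = 1/τ.
New steady state M_∞ = F₁/k = F₁·τ = 1217 × 7.548 = 9186.3 Tg.
M(t) = M_∞ + (M₀ − M_∞)·e^(−t/τ); t/τ = 6.53/7.548 = 0.8651, so e^(−t/τ) = 0.4210.
M(t) = 9186.3 − 4574 × 0.4210 = 7260.4 Tg.

7260 Tg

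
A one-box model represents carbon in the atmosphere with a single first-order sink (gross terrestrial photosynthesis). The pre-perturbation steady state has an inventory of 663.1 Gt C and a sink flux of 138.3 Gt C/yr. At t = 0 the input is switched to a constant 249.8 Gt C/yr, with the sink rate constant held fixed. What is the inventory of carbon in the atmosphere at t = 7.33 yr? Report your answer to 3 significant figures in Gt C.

1080 Gt C

τ = M₀/F₀ = 663.1/138.3 = 4.795 yr; rate constant k = 1/τ.
New steady state M_∞ = F₁/k = F₁·τ = 249.8 × 4.795 = 1197.7 Gt C.
M(t) = M_∞ + (M₀ − M_∞)·e^(−t/τ); t/τ = 7.33/4.795 = 1.529, so e^(−t/τ) = 0.2168.
M(t) = 1197.7 − 534.6 × 0.2168 = 1081.8 Gt C.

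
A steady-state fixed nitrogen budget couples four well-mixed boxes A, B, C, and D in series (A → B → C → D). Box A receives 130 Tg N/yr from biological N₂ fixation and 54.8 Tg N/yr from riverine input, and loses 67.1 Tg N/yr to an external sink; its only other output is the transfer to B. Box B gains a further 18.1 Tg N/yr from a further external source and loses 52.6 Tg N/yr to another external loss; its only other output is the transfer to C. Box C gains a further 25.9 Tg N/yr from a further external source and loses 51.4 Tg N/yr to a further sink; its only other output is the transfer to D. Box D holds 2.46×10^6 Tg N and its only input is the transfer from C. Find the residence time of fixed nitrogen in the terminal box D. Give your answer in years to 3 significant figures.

42600 yr

Box A: F(A→B) = (130 + 54.8) − 67.1 = 117.70 Tg N/yr.
Box B: F(B→C) = (117.70 + 18.1) − 52.6 = 83.200 Tg N/yr.
Box C: F(C→D) = (83.200 + 25.9) − 51.4 = 57.700 Tg N/yr.
Box D throughput = its input = 57.700 Tg N/yr; τ = 2.46×10^6 / 57.700 = 42630 yr.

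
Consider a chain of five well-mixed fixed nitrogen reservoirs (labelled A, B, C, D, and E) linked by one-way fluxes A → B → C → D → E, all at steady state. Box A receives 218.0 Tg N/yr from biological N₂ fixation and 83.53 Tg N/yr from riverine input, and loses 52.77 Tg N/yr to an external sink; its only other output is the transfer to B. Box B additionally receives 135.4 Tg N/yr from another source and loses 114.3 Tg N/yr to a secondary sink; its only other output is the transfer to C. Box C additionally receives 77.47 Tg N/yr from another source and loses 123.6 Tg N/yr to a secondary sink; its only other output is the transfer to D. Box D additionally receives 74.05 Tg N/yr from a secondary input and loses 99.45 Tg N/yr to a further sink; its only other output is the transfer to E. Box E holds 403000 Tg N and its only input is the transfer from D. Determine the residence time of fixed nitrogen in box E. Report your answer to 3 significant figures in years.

2030 yr

Box A: F(A→B) = (218.0 + 83.53) − 52.77 = 248.76 Tg N/yr.
Box B: F(B→C) = (248.76 + 135.4) − 114.3 = 269.86 Tg N/yr.
Box C: F(C→D) = (269.86 + 77.47) − 123.6 = 223.73 Tg N/yr.
Box D: F(D→E) = (223.73 + 74.05) − 99.45 = 198.33 Tg N/yr.
Box E throughput = its input = 198.33 Tg N/yr; τ = 403000 / 198.33 = 2032 yr.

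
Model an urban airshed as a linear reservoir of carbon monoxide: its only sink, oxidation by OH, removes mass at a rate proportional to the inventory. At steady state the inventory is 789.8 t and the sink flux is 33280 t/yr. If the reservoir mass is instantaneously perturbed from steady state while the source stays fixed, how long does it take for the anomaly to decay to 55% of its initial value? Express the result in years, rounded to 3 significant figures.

For a linear reservoir the anomaly decays as exp(−t/τ) with τ = M/F = 789.8/33280 = 0.02373 yr.
exp(−t/τ) = 0.55 ⇒ t = −τ ln(0.55) = 0.02373 × 0.5978 = 0.01419 yr.

0.0142 yr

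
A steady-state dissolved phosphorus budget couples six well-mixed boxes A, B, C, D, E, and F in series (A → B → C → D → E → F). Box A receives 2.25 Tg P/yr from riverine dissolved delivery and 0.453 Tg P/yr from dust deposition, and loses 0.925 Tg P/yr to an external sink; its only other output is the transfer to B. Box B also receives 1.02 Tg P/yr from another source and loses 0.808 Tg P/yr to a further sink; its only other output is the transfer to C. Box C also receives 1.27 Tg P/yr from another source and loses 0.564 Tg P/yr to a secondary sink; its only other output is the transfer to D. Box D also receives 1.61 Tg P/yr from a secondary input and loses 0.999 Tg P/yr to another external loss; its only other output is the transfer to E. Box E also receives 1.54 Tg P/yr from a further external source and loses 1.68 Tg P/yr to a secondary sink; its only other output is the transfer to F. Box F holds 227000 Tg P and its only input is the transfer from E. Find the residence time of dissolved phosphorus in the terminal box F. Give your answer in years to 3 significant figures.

Box A: F(A→B) = (2.25 + 0.453) − 0.925 = 1.7780 Tg P/yr.
Box B: F(B→C) = (1.7780 + 1.02) − 0.808 = 1.9900 Tg P/yr.
Box C: F(C→D) = (1.9900 + 1.27) − 0.564 = 2.6960 Tg P/yr.
Box D: F(D→E) = (2.6960 + 1.61) − 0.999 = 3.3070 Tg P/yr.
Box E: F(E→F) = (3.3070 + 1.54) − 1.68 = 3.1670 Tg P/yr.
Box F throughput = its input = 3.1670 Tg P/yr; τ = 227000 / 3.1670 = 71680 yr.

71700 yr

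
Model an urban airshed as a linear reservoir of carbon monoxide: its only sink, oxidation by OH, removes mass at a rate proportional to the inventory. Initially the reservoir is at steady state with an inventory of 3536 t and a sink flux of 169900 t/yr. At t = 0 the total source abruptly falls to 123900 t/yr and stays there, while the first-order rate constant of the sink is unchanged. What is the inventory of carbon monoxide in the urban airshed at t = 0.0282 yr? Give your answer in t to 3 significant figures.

The sink rate constant is k = F₀/M₀ = 169900/3536 = 48.05 yr⁻¹.
Solving dM/dt = F₁ − kM with M(0) = M₀ gives M(t) = F₁/k + (M₀ − F₁/k)·e^(−kt).
F₁/k = 123900/48.05 = 2578.6 t; kt = 48.05 × 0.0282 = 1.355, e^(−kt) = 0.2580.
M(0.0282) = 2578.6 + (3536 − 2578.6) × 0.2580 = 2578.6 + 247.0 = 2825.6 t.

2830 t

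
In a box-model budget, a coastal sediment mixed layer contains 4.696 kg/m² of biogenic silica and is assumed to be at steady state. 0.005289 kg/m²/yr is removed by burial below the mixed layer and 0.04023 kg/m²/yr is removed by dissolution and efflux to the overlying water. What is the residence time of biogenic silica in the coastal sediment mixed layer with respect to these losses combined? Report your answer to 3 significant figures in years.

Total removal = 0.005289 + 0.04023 = 0.045519 kg/m²/yr.
τ = M / ΣF_out = 4.696 / 0.045519 = 103.2 yr.

103 yr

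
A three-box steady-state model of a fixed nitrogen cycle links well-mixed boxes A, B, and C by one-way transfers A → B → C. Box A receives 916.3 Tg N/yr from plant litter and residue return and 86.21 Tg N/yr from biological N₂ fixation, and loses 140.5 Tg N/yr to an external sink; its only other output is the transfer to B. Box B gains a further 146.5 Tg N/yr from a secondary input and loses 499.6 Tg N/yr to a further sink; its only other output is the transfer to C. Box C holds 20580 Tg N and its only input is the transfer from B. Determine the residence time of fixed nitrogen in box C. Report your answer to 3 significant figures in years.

Box A: F(A→B) = (916.3 + 86.21) − 140.5 = 862.01 Tg N/yr.
Box B: F(B→C) = (862.01 + 146.5) − 499.6 = 508.91 Tg N/yr.
Box C throughput = its input = 508.91 Tg N/yr; τ = 20580 / 508.91 = 40.44 yr.

40.4 yr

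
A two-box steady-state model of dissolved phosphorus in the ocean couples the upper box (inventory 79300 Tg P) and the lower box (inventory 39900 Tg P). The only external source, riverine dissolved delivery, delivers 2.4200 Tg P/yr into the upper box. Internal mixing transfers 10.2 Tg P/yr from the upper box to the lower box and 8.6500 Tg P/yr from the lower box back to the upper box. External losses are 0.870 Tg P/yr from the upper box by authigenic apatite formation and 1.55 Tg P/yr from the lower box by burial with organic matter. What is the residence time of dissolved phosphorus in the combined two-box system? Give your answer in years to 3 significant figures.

49300 yr

Treat the two boxes together as one reservoir: the mixing fluxes between them are internal recycling, so τ = ΣM / Σ(external losses).
M_total = 79300 + 39900 = 119200 Tg P.
ΣF_external_out = 0.870 + 1.55 = 2.4200 Tg P/yr.
τ = M_total / ΣF_ext = 119200 / 2.4200 = 49260 yr.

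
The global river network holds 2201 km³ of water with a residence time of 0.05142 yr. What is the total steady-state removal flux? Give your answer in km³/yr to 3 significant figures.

F = M / τ = 2201 / 0.05142 = 42800 km³/yr.

42800 km³/yr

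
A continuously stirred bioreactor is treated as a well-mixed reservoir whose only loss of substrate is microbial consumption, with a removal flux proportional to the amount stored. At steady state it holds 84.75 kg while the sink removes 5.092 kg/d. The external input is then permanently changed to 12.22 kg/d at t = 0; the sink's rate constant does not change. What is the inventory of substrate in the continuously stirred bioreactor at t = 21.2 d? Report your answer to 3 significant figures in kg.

170 kg

τ = M₀/F₀ = 84.75/5.092 = 16.64 d; rate constant k = 1/τ.
New steady state M_∞ = F₁/k = F₁·τ = 12.22 × 16.64 = 203.39 kg.
M(t) = M_∞ + (M₀ − M_∞)·e^(−t/τ); t/τ = 21.2/16.64 = 1.274, so e^(−t/τ) = 0.2798.
M(t) = 203.39 − 118.6 × 0.2798 = 170.19 kg.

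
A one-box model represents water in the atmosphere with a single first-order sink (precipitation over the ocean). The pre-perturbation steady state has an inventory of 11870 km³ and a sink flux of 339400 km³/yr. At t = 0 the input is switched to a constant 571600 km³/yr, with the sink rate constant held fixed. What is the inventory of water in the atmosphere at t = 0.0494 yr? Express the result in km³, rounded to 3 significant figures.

The sink rate constant is k = F₀/M₀ = 339400/11870 = 28.59 yr⁻¹.
Solving dM/dt = F₁ − kM with M(0) = M₀ gives M(t) = F₁/k + (M₀ − F₁/k)·e^(−kt).
F₁/k = 571600/28.59 = 19991 km³; kt = 28.59 × 0.0494 = 1.412, e^(−kt) = 0.2435.
M(0.0494) = 19991 + (11870 − 19991) × 0.2435 = 19991 − 1978 = 18013 km³.

18000 km³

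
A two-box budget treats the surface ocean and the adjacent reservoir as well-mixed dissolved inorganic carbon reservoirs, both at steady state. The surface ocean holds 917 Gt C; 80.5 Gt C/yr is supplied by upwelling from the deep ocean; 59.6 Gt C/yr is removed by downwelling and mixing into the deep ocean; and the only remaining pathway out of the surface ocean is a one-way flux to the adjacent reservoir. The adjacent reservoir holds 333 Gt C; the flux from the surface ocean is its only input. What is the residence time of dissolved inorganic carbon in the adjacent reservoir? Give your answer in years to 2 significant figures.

16 yr

Balance the surface ocean: ΣF_in = 80.500 Gt C/yr.
Flux to the adjacent reservoir = ΣF_in − (59.6) = 20.900 Gt C/yr.
At steady state the output of the adjacent reservoir equals its input, 20.900 Gt C/yr.
τ = M / F = 333 / 20.900 = 15.93 yr.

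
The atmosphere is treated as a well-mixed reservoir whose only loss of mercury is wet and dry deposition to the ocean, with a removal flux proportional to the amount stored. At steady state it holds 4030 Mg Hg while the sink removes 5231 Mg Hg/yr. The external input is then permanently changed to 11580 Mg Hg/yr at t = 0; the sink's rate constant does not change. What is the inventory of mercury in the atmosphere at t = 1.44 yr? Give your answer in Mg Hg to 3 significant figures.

Residence time τ = M₀/F₀ = 0.7704 yr. The eventual steady state is M_∞ = M₀·(F₁/F₀) = 4030 × 11580/5231 = 8921.3 Mg Hg.
The anomaly ΔM(t) = M(t) − M_∞ decays as ΔM₀·e^(−t/τ) with ΔM₀ = 4030 − 8921.3 = −4891 Mg Hg.
At t = 1.44 yr, e^(−t/τ) = e^(−1.869) = 0.1543, so ΔM = −754.5 Mg Hg and M = 8921.3 − 754.5 = 8166.8 Mg Hg.

8170 Mg Hg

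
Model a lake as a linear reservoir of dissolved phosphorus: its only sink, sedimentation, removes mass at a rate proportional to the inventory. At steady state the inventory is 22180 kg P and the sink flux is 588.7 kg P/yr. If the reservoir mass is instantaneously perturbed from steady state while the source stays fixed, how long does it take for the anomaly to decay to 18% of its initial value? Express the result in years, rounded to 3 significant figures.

64.6 yr

For a linear reservoir the anomaly decays as exp(−t/τ) with τ = M/F = 22180/588.7 = 37.68 yr.
exp(−t/τ) = 0.18 ⇒ t = −τ ln(0.18) = 37.68 × 1.715 = 64.61 yr.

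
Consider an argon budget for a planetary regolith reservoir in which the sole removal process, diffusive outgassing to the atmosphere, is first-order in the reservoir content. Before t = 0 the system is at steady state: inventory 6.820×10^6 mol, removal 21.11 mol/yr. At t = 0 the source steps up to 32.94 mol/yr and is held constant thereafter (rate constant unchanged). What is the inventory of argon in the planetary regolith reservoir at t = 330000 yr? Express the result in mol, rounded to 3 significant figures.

Residence time τ = M₀/F₀ = 323100 yr. The eventual steady state is M_∞ = M₀·(F₁/F₀) = 6.820×10^6 × 32.94/21.11 = 1.0642×10^7 mol.
The anomaly ΔM(t) = M(t) − M_∞ decays as ΔM₀·e^(−t/τ) with ΔM₀ = 6.820×10^6 − 1.0642×10^7 = −3.822×10^6 mol.
At t = 330000 yr, e^(−t/τ) = e^(−1.021) = 0.3601, so ΔM = −1.376×10^6 mol and M = 1.0642×10^7 − 1.376×10^6 = 9.2658×10^6 mol.

9.27×10^6 mol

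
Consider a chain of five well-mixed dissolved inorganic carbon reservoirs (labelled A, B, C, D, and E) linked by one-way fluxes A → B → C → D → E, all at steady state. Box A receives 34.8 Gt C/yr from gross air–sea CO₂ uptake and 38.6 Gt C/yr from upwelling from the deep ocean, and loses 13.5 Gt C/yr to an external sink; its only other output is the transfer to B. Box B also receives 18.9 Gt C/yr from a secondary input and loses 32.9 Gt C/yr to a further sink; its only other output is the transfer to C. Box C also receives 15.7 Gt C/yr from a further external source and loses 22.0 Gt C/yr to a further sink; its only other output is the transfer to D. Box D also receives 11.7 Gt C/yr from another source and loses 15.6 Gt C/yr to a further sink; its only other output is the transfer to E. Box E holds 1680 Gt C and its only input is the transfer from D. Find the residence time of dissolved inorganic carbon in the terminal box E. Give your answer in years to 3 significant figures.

Box A: F(A→B) = (34.8 + 38.6) − 13.5 = 59.900 Gt C/yr.
Box B: F(B→C) = (59.900 + 18.9) − 32.9 = 45.900 Gt C/yr.
Box C: F(C→D) = (45.900 + 15.7) − 22.0 = 39.600 Gt C/yr.
Box D: F(D→E) = (39.600 + 11.7) − 15.6 = 35.700 Gt C/yr.
Box E throughput = its input = 35.700 Gt C/yr; τ = 1680 / 35.700 = 47.06 yr.

47.1 yr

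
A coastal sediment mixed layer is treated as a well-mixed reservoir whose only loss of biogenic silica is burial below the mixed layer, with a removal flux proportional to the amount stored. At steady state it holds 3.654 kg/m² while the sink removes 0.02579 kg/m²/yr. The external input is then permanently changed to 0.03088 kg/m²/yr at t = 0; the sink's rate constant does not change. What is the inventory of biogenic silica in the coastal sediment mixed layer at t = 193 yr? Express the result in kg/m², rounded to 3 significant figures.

Residence time τ = M₀/F₀ = 141.7 yr. The eventual steady state is M_∞ = M₀·(F₁/F₀) = 3.654 × 0.03088/0.02579 = 4.3752 kg/m².
The anomaly ΔM(t) = M(t) − M_∞ decays as ΔM₀·e^(−t/τ) with ΔM₀ = 3.654 − 4.3752 = −0.7212 kg/m².
At t = 193 yr, e^(−t/τ) = e^(−1.362) = 0.2561, so ΔM = −0.1847 kg/m² and M = 4.3752 − 0.1847 = 4.1905 kg/m².

4.19 kg/m²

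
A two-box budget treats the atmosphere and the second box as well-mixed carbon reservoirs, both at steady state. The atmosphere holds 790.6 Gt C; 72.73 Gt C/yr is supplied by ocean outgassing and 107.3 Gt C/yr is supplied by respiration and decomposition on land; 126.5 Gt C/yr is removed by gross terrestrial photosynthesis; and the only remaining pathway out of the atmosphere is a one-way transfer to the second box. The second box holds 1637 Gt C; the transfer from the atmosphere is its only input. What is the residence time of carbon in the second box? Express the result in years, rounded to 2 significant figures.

Balance the atmosphere: ΣF_in = 72.73 + 107.3 = 180.03 Gt C/yr.
Transfer to the second box = ΣF_in − (126.5) = 53.530 Gt C/yr.
At steady state the output of the second box equals its input, 53.530 Gt C/yr.
τ = M / F = 1637 / 53.530 = 30.58 yr.

31 yr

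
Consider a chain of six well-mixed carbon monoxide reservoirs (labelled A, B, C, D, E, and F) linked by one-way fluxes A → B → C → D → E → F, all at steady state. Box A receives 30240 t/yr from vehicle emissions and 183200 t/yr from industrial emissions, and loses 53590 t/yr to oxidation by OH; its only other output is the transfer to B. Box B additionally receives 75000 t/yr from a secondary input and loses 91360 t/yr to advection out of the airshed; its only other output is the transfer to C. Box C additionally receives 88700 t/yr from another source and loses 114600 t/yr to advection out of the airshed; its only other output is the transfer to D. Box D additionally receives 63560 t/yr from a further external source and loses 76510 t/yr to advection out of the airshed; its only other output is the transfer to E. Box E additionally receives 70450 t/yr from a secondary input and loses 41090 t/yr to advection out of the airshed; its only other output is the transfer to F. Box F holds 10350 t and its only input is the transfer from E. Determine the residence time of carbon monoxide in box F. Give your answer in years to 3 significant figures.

0.0772 yr

Box A: F(A→B) = (30240 + 183200) − 53590 = 159850 t/yr.
Box B: F(B→C) = (159850 + 75000) − 91360 = 143490 t/yr.
Box C: F(C→D) = (143490 + 88700) − 114600 = 117590 t/yr.
Box D: F(D→E) = (117590 + 63560) − 76510 = 104640 t/yr.
Box E: F(E→F) = (104640 + 70450) − 41090 = 134000 t/yr.
Box F throughput = its input = 134000 t/yr; τ = 10350 / 134000 = 0.07724 yr.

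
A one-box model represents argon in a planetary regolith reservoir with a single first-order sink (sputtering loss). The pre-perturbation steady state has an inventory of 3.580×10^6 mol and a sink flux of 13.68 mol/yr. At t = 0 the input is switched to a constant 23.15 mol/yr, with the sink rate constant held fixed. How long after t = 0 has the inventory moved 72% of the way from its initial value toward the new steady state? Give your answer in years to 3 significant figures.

τ = M₀/F₀ = 3.580×10^6/13.68 = 261700 yr.
The remaining gap fraction is e^(−t/τ); 72% covered ⇒ e^(−t/τ) = 0.280.
t = −τ ln(0.280) = 261700 × 1.273 = 333100 yr.

333000 yr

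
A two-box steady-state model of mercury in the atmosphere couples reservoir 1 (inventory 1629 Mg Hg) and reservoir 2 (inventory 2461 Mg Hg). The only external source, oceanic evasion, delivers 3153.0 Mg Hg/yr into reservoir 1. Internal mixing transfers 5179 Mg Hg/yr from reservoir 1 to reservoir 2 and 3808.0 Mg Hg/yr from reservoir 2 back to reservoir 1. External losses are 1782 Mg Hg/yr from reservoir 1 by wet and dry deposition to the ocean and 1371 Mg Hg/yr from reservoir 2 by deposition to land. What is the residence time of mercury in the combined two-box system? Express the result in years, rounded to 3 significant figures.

1.30 yr

For the system as a whole, the A↔B exchange is internal and contributes nothing to the throughput; only the external sinks remove mass.
M_total = 1629 + 2461 = 4090.0 Mg Hg.
ΣF_external_out = 1782 + 1371 = 3153.0 Mg Hg/yr.
τ = M_total / ΣF_ext = 4090.0 / 3153.0 = 1.297 yr.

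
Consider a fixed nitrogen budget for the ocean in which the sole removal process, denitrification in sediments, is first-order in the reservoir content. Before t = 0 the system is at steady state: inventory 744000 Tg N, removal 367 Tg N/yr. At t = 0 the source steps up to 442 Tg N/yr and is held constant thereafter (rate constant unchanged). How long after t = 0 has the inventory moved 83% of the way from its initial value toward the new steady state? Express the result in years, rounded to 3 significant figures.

3590 yr

τ = M₀/F₀ = 744000/367 = 2027 yr.
The remaining gap fraction is e^(−t/τ); 83% covered ⇒ e^(−t/τ) = 0.170.
t = −τ ln(0.170) = 2027 × 1.772 = 3592 yr.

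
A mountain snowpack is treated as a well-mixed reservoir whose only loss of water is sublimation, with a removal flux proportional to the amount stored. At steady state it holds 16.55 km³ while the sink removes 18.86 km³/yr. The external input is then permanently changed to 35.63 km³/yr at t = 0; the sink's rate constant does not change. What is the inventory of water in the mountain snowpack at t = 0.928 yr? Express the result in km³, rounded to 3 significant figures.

The sink rate constant is k = F₀/M₀ = 18.86/16.55 = 1.140 yr⁻¹.
Solving dM/dt = F₁ − kM with M(0) = M₀ gives M(t) = F₁/k + (M₀ − F₁/k)·e^(−kt).
F₁/k = 35.63/1.140 = 31.266 km³; kt = 1.140 × 0.928 = 1.058, e^(−kt) = 0.3473.
M(0.928) = 31.266 + (16.55 − 31.266) × 0.3473 = 31.266 − 5.111 = 26.155 km³.

26.2 km³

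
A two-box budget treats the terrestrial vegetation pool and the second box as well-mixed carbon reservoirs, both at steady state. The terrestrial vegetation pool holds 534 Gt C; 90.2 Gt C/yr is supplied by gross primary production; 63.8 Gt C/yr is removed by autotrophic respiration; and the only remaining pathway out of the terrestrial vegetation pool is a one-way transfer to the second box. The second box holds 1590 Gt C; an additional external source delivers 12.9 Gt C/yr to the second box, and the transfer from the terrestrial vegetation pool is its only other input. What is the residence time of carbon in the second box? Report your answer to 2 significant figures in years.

40 yr

Balance the terrestrial vegetation pool: ΣF_in = 90.200 Gt C/yr.
Transfer to the second box = ΣF_in − (63.8) = 26.400 Gt C/yr.
Total input to the second box = 26.400 + 12.9 = 39.300 Gt C/yr; at steady state this equals its total output.
τ = M / F = 1590 / 39.300 = 40.46 yr.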